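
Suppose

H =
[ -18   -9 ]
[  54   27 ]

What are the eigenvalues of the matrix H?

0, 9

det(H - sI) = (-18 - s)(27 - s) - (-9)·(54) = s^2 - 9s.
This factors as s·(s - 9) = 0.
Eigenvalues: 0, 9.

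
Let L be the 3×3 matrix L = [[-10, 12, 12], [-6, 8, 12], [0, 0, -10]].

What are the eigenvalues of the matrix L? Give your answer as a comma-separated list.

-10, -4, 2

Compute the characteristic polynomial p(λ) = det(λI - L).
Expanding along the first row, p(λ) = λ^3 + 12λ^2 + 12λ - 80.
Since p(2) = 0, λ = 2 is a root.
Dividing by (λ - 2) leaves λ^2 + 14λ + 40.
The quadratic factors as (λ + 10)·(λ + 4).
Eigenvalues: -10, -4, 2.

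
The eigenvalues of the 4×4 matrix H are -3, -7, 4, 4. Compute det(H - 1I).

If H has eigenvalues -3, -7, 4, 4, then H - 1I has eigenvalues -4, -8, 3, 3.
det(H - 1I) = (-4) · (-8) · (3) · (3) = 288.

288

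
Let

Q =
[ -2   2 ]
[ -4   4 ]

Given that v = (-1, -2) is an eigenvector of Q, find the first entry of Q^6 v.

-64

First find the eigenvalue: Qv = (-2, -4) = 2·(-1, -2), so λ = 2.
Then Q^6 v = λ^6·v = 2^6·(-1, -2) = 64·(-1, -2) = (-64, -128).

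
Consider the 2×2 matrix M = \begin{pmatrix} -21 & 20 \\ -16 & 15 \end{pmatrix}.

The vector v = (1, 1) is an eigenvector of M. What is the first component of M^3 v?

First find the eigenvalue: Mv = (-1, -1) = -1·(1, 1), so λ = -1.
Then M^3 v = λ^3·v = (-1)^3·(1, 1) = -1·(1, 1) = (-1, -1).

-1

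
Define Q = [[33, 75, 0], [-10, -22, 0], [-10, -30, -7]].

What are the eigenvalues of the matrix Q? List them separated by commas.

Set up det(μI - Q) = 0.
Expanding along the first row, p(μ) = μ^3 - 4μ^2 - 53μ + 168.
Try μ = 3: p(3) = 0, so 3 is a root.
Dividing by (μ - 3) leaves μ^2 - μ - 56.
The quadratic factors as (μ + 7)·(μ - 8).
Eigenvalues: -7, 3, 8.

-7, 3, 8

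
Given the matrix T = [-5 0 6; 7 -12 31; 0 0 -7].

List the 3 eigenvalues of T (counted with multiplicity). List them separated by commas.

-12, -7, -5

Compute the characteristic polynomial p(μ) = det(μI - T).
Cofactor expansion gives p(μ) = μ^3 + 24μ^2 + 179μ + 420.
Rational-root test: μ = -12 gives p(-12) = 0.
Dividing by (μ + 12) leaves μ^2 + 12μ + 35.
The quadratic factors as (μ + 7)·(μ + 5).
Eigenvalues: -12, -7, -5.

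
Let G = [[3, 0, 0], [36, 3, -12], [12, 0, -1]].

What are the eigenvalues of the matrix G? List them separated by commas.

-1, 3, 3

The characteristic polynomial is p(λ) = det(λI - G).
Cofactor expansion gives p(λ) = λ^3 - 5λ^2 + 3λ + 9.
Since p(-1) = 0, λ = -1 is a root.
Dividing by (λ + 1) leaves λ^2 - 6λ + 9.
The quadratic factor is (λ - 3)^2.
Eigenvalues: -1, 3, 3.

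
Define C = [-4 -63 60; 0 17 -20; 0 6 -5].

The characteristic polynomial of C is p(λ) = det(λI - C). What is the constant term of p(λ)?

p(λ) = λ^3 - 8λ^2 - 13λ + 140.
The constant term is 140.

140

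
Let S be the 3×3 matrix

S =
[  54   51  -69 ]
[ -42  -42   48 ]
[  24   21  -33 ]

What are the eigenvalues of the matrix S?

-12, -6, -3

The characteristic polynomial is p(λ) = det(λI - S).
Expanding the 3×3 determinant: p(λ) = λ^3 + 21λ^2 + 126λ + 216.
Rational-root test: λ = -12 gives p(-12) = 0.
Dividing by (λ + 12) leaves λ^2 + 9λ + 18.
The quadratic factors as (λ + 6)·(λ + 3).
Eigenvalues: -12, -6, -3.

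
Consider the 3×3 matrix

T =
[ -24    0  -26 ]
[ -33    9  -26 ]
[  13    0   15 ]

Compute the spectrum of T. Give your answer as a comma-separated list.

Compute the characteristic polynomial p(μ) = det(μI - T).
Expanding the 3×3 determinant: p(μ) = μ^3 - 103μ + 198.
Try μ = 2: p(2) = 0, so 2 is a root.
Factor out (μ - 2): p(μ) = (μ - 2)·(μ^2 + 2μ - 99).
The quadratic factors as (μ + 11)·(μ - 9).
Eigenvalues: -11, 2, 9.

-11, 2, 9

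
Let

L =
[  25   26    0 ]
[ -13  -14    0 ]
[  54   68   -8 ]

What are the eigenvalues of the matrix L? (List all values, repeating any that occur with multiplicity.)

-8, -1, 12

Compute the characteristic polynomial p(lambda) = det(lambda·I - L).
Expanding the 3×3 determinant: p(lambda) = lambda^3 - 3·lambda^2 - 100·lambda - 96.
Since p(-1) = 0, lambda = -1 is a root.
Factor out (lambda + 1): p(lambda) = (lambda + 1)·(lambda^2 - 4·lambda - 96).
The quadratic factors as (lambda + 8)·(lambda - 12).
Eigenvalues: -8, -1, 12.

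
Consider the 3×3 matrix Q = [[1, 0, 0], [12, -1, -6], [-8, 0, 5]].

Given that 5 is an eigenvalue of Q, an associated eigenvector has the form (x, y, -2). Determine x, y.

0, 2

We need (Q - 5I)v = 0.
Q - 5I = [[-4, 0, 0], [12, -6, -6], [-8, 0, 0]].
Row 1: (-4)·x + (0)·y + (0)·-2 = 0
Row 2: (12)·x + (-6)·y + (-6)·-2 = 0
Row 3: (-8)·x + (0)·y + (0)·-2 = 0
Solving gives x = 0, y = 2.
Check: Q·(0, 2, -2) = (0, 10, -10) = 5·(0, 2, -2).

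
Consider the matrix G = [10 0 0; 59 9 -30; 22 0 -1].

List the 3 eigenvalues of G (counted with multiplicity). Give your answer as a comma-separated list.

-1, 9, 10

Set up det(λI - G) = 0.
Expanding along the first row, p(λ) = λ^3 - 18λ^2 + 71λ + 90.
Try λ = 10: p(10) = 0, so 10 is a root.
Factor out (λ - 10): p(λ) = (λ - 10)·(λ^2 - 8λ - 9).
The quadratic factors as (λ + 1)·(λ - 9).
Eigenvalues: -1, 9, 10.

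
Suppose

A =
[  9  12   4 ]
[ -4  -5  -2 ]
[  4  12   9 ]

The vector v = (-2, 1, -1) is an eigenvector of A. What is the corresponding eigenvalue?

Compute Av: A·(-2, 1, -1) = (-10, 5, -5).
Since Av = λv, compare component 1: -10 = λ·-2, so λ = 5.

5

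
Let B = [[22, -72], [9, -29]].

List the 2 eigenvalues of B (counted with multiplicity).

-5, -2

det(B - tI) = (22 - t)(-29 - t) - (-72)·(9) = t^2 + 7t + 10.
This factors as (t + 5)·(t + 2) = 0.
Eigenvalues: -5, -2.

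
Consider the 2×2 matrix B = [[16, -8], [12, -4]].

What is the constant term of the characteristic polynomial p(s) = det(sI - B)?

32

p(0) = det(0·I − B) = det(−B) = (−1)^2·det(B).
det(B) = 32, so p(0) = 32.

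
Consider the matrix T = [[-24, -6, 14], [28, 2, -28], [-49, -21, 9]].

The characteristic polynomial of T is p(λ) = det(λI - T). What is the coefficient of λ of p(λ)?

p(λ) = λ^3 + 13λ^2 + 20λ - 100.
The coefficient of λ is 20.

20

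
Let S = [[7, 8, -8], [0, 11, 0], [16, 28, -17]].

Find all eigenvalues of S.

The characteristic polynomial is p(λ) = det(λI - S).
Cofactor expansion gives p(λ) = λ^3 - λ^2 - 101λ - 99.
Try λ = -1: p(-1) = 0, so -1 is a root.
Dividing by (λ + 1) leaves λ^2 - 2λ - 99.
The quadratic factors as (λ + 9)·(λ - 11).
Eigenvalues: -9, -1, 11.

-9, -1, 11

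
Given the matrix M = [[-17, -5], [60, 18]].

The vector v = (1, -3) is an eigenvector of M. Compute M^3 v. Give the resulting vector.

First find the eigenvalue: Mv = (-2, 6) = -2·(1, -3), so λ = -2.
Then M^3 v = λ^3·v = (-2)^3·(1, -3) = -8·(1, -3) = (-8, 24).

(-8, 24)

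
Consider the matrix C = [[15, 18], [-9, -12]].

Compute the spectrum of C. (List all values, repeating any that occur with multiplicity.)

det(C - rI) = (15 - r)(-12 - r) - (18)·(-9) = r^2 - 3r - 18.
This factors as (r + 3)·(r - 6) = 0.
Eigenvalues: -3, 6.

-3, 6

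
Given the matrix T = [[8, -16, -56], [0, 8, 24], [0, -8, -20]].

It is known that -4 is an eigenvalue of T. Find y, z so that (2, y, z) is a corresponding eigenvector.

We need (T + 4I)v = 0.
T + 4I = [[12, -16, -56], [0, 12, 24], [0, -8, -16]].
Row 1: (12)·2 + (-16)·y + (-56)·z = 0
Row 2: (0)·2 + (12)·y + (24)·z = 0
Row 3: (0)·2 + (-8)·y + (-16)·z = 0
Solving gives y = -2, z = 1.
Check: T·(2, -2, 1) = (-8, 8, -4) = -4·(2, -2, 1).

-2, 1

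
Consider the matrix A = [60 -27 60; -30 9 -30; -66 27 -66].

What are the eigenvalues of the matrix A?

-6, 0, 9

The characteristic polynomial is p(λ) = det(λI - A).
Expanding along the first row, p(λ) = λ^3 - 3λ^2 - 54λ.
Since p(0) = 0, λ = 0 is a root.
Factor out λ: p(λ) = λ·(λ^2 - 3λ - 54).
The quadratic factors as (λ + 6)·(λ - 9).
Eigenvalues: -6, 0, 9.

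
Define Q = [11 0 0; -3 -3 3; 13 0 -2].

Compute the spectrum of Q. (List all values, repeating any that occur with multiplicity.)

-3, -2, 11

Set up det(λI - Q) = 0.
Expanding along the first row, p(λ) = λ^3 - 6λ^2 - 49λ - 66.
Rational-root test: λ = 11 gives p(11) = 0.
Factor out (λ - 11): p(λ) = (λ - 11)·(λ^2 + 5λ + 6).
The quadratic factors as (λ + 3)·(λ + 2).
Eigenvalues: -3, -2, 11.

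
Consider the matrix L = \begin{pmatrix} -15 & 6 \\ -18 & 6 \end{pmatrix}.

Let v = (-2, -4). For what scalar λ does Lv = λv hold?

-3

Compute Lv: L·(-2, -4) = (6, 12).
Since Lv = λv, compare component 1: 6 = λ·-2, so λ = -3.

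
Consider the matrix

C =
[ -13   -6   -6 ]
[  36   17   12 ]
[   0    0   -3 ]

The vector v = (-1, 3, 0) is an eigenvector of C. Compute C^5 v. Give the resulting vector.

(-3125, 9375, 0)

First find the eigenvalue: Cv = (-5, 15, 0) = 5·(-1, 3, 0), so λ = 5.
Then C^5 v = λ^5·v = 5^5·(-1, 3, 0) = 3125·(-1, 3, 0) = (-3125, 9375, 0).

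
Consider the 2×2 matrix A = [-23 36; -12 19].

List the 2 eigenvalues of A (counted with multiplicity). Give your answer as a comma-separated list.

-5, 1

det(A - μI) = (-23 - μ)(19 - μ) - (36)·(-12) = μ^2 + 4μ - 5.
This factors as (μ + 5)·(μ - 1) = 0.
Eigenvalues: -5, 1.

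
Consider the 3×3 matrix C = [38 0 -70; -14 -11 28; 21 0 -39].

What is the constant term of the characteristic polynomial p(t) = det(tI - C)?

-132

p(0) = det(0·I − C) = det(−C) = (−1)^3·det(C).
det(C) = 132, so p(0) = -132.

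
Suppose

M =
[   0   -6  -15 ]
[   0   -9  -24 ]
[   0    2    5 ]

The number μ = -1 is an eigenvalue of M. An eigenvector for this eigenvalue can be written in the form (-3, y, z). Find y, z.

-3, 1

We need (M + 1I)v = 0.
M + 1I = [[1, -6, -15], [0, -8, -24], [0, 2, 6]].
Row 1: (1)·-3 + (-6)·y + (-15)·z = 0
Row 2: (0)·-3 + (-8)·y + (-24)·z = 0
Row 3: (0)·-3 + (2)·y + (6)·z = 0
Solving gives y = -3, z = 1.
Check: M·(-3, -3, 1) = (3, 3, -1) = -1·(-3, -3, 1).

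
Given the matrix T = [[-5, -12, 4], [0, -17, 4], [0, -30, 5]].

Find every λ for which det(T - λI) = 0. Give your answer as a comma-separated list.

-7, -5, -5

The characteristic polynomial is p(lambda) = det(lambda·I - T).
Expanding along the first row, p(lambda) = lambda^3 + 17·lambda^2 + 95·lambda + 175.
Try lambda = -5: p(-5) = 0, so -5 is a root.
Dividing by (lambda + 5) leaves lambda^2 + 12·lambda + 35.
The quadratic factors as (lambda + 7)·(lambda + 5).
Eigenvalues: -7, -5, -5.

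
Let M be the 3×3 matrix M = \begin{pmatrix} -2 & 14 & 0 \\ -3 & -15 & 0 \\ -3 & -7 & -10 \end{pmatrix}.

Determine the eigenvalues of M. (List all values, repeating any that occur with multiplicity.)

-10, -9, -8

Compute the characteristic polynomial p(μ) = det(μI - M).
Expanding the 3×3 determinant: p(μ) = μ^3 + 27μ^2 + 242μ + 720.
Try μ = -8: p(-8) = 0, so -8 is a root.
Factor out (μ + 8): p(μ) = (μ + 8)·(μ^2 + 19μ + 90).
The quadratic factors as (μ + 10)·(μ + 9).
Eigenvalues: -10, -9, -8.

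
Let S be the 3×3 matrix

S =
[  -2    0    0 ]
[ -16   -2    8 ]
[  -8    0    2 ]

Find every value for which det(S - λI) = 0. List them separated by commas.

-2, -2, 2

The characteristic polynomial is p(λ) = det(λI - S).
Expanding along the first row, p(λ) = λ^3 + 2λ^2 - 4λ - 8.
Since p(-2) = 0, λ = -2 is a root.
Dividing by (λ + 2) leaves λ^2 - 4.
The quadratic factors as (λ + 2)·(λ - 2).
Eigenvalues: -2, -2, 2.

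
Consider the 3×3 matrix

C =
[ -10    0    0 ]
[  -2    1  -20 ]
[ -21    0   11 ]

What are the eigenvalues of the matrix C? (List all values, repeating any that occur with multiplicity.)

Set up det(lambda·I - C) = 0.
Expanding along the first row, p(lambda) = lambda^3 - 2·lambda^2 - 109·lambda + 110.
Since p(1) = 0, lambda = 1 is a root.
Dividing by (lambda - 1) leaves lambda^2 - lambda - 110.
The quadratic factors as (lambda + 10)·(lambda - 11).
Eigenvalues: -10, 1, 11.

-10, 1, 11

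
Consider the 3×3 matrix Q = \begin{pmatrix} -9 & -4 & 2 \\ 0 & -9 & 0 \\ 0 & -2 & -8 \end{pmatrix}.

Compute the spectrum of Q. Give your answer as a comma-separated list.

Compute the characteristic polynomial p(λ) = det(λI - Q).
Cofactor expansion gives p(λ) = λ^3 + 26λ^2 + 225λ + 648.
Rational-root test: λ = -8 gives p(-8) = 0.
Dividing by (λ + 8) leaves λ^2 + 18λ + 81.
The quadratic factor is (λ + 9)^2.
Eigenvalues: -9, -9, -8.

-9, -9, -8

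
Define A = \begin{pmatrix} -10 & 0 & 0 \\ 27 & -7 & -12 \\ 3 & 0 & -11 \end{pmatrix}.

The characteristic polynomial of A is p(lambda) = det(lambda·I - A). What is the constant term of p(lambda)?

770

p(lambda) = lambda^3 + 28·lambda^2 + 257·lambda + 770.
The constant term is 770.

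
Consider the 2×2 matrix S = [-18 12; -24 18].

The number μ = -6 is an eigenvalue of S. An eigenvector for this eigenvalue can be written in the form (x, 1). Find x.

We need (S + 6I)v = 0.
S + 6I = [[-12, 12], [-24, 24]].
Row 1: (-12)·x + (12)·1 = 0
Row 2: (-24)·x + (24)·1 = 0
Solving gives x = 1.
Check: S·(1, 1) = (-6, -6) = -6·(1, 1).

1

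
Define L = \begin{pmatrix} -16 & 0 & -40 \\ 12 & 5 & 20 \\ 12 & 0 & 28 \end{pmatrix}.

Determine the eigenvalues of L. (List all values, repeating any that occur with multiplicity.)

4, 5, 8

The characteristic polynomial is p(λ) = det(λI - L).
Expanding along the first row, p(λ) = λ^3 - 17λ^2 + 92λ - 160.
Rational-root test: λ = 8 gives p(8) = 0.
Dividing by (λ - 8) leaves λ^2 - 9λ + 20.
The quadratic factors as (λ - 4)·(λ - 5).
Eigenvalues: 4, 5, 8.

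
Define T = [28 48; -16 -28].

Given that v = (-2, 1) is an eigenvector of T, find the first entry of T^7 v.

First find the eigenvalue: Tv = (-8, 4) = 4·(-2, 1), so λ = 4.
Then T^7 v = λ^7·v = 4^7·(-2, 1) = 16384·(-2, 1) = (-32768, 16384).

-32768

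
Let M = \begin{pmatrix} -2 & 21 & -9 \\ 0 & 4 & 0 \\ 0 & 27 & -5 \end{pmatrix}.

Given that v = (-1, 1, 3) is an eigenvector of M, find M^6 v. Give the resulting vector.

First find the eigenvalue: Mv = (-4, 4, 12) = 4·(-1, 1, 3), so λ = 4.
Then M^6 v = λ^6·v = 4^6·(-1, 1, 3) = 4096·(-1, 1, 3) = (-4096, 4096, 12288).

(-4096, 4096, 12288)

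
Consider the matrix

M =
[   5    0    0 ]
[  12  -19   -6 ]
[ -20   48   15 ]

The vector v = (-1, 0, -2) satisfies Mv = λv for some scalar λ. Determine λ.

Compute Mv: M·(-1, 0, -2) = (-5, 0, -10).
Since Mv = λv, compare component 1: -5 = λ·-1, so λ = 5.

5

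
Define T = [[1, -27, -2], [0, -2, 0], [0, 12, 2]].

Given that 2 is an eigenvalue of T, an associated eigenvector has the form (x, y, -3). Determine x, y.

We need (T - 2I)v = 0.
T - 2I = [[-1, -27, -2], [0, -4, 0], [0, 12, 0]].
Row 1: (-1)·x + (-27)·y + (-2)·-3 = 0
Row 2: (0)·x + (-4)·y + (0)·-3 = 0
Row 3: (0)·x + (12)·y + (0)·-3 = 0
Solving gives x = 6, y = 0.
Check: T·(6, 0, -3) = (12, 0, -6) = 2·(6, 0, -3).

6, 0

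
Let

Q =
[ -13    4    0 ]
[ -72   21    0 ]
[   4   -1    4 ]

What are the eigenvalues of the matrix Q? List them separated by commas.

3, 4, 5

Set up det(rI - Q) = 0.
Cofactor expansion gives p(r) = r^3 - 12r^2 + 47r - 60.
Rational-root test: r = 5 gives p(5) = 0.
Dividing by (r - 5) leaves r^2 - 7r + 12.
The quadratic factors as (r - 3)·(r - 4).
Eigenvalues: 3, 4, 5.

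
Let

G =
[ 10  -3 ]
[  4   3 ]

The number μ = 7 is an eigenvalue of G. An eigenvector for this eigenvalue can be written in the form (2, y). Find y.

2

We need (G - 7I)v = 0.
G - 7I = [[3, -3], [4, -4]].
Row 1: (3)·2 + (-3)·y = 0
Row 2: (4)·2 + (-4)·y = 0
Solving gives y = 2.
Check: G·(2, 2) = (14, 14) = 7·(2, 2).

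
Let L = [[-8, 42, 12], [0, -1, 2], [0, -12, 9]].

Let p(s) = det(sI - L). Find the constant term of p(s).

p(s) = s^3 - 49s + 120.
The constant term is 120.

120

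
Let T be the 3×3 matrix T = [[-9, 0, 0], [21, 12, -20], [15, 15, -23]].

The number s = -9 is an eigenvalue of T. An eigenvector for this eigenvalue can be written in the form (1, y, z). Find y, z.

-1, 0

We need (T + 9I)v = 0.
T + 9I = [[0, 0, 0], [21, 21, -20], [15, 15, -14]].
Row 1: (0)·1 + (0)·y + (0)·z = 0
Row 2: (21)·1 + (21)·y + (-20)·z = 0
Row 3: (15)·1 + (15)·y + (-14)·z = 0
Solving gives y = -1, z = 0.
Check: T·(1, -1, 0) = (-9, 9, 0) = -9·(1, -1, 0).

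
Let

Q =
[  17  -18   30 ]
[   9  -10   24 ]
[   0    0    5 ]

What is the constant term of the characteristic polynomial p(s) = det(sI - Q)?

p(0) = det(0·I − Q) = det(−Q) = (−1)^3·det(Q).
det(Q) = -40, so p(0) = 40.

40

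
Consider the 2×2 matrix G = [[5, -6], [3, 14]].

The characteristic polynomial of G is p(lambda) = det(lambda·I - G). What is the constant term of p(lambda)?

88

p(lambda) = lambda^2 - 19·lambda + 88.
The constant term is 88.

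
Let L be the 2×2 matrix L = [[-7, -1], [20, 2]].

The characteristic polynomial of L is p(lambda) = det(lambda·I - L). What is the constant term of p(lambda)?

6

p(lambda) = lambda^2 + 5·lambda + 6.
The constant term is 6.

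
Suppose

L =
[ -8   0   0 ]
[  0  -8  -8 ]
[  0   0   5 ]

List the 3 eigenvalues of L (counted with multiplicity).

-8, -8, 5

L is upper triangular, so its eigenvalues are the diagonal entries.
Diagonal: -8, -8, 5.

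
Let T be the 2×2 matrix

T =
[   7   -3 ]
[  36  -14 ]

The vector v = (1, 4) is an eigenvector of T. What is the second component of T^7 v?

First find the eigenvalue: Tv = (-5, -20) = -5·(1, 4), so λ = -5.
Then T^7 v = λ^7·v = (-5)^7·(1, 4) = -78125·(1, 4) = (-78125, -312500).

-312500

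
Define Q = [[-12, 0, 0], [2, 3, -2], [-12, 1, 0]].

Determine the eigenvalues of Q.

The characteristic polynomial is p(λ) = det(λI - Q).
Cofactor expansion gives p(λ) = λ^3 + 9λ^2 - 34λ + 24.
Try λ = 1: p(1) = 0, so 1 is a root.
Dividing by (λ - 1) leaves λ^2 + 10λ - 24.
The quadratic factors as (λ + 12)·(λ - 2).
Eigenvalues: -12, 1, 2.

-12, 1, 2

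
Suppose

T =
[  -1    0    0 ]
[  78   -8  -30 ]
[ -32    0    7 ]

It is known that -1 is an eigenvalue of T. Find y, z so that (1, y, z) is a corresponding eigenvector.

-6, 4

We need (T + 1I)v = 0.
T + 1I = [[0, 0, 0], [78, -7, -30], [-32, 0, 8]].
Row 1: (0)·1 + (0)·y + (0)·z = 0
Row 2: (78)·1 + (-7)·y + (-30)·z = 0
Row 3: (-32)·1 + (0)·y + (8)·z = 0
Solving gives y = -6, z = 4.
Check: T·(1, -6, 4) = (-1, 6, -4) = -1·(1, -6, 4).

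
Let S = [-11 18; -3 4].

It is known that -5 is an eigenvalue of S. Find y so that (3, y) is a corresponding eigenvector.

1

We need (S + 5I)v = 0.
S + 5I = [[-6, 18], [-3, 9]].
Row 1: (-6)·3 + (18)·y = 0
Row 2: (-3)·3 + (9)·y = 0
Solving gives y = 1.
Check: S·(3, 1) = (-15, -5) = -5·(3, 1).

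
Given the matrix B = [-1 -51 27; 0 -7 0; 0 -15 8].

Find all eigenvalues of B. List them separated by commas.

-7, -1, 8

The characteristic polynomial is p(r) = det(rI - B).
Cofactor expansion gives p(r) = r^3 - 57r - 56.
Try r = 8: p(8) = 0, so 8 is a root.
Dividing by (r - 8) leaves r^2 + 8r + 7.
The quadratic factors as (r + 7)·(r + 1).
Eigenvalues: -7, -1, 8.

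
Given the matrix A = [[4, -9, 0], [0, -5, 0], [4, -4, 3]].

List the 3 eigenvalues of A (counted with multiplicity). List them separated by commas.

The characteristic polynomial is p(r) = det(rI - A).
Expanding along the first row, p(r) = r^3 - 2r^2 - 23r + 60.
Rational-root test: r = 3 gives p(3) = 0.
Factor out (r - 3): p(r) = (r - 3)·(r^2 + r - 20).
The quadratic factors as (r + 5)·(r - 4).
Eigenvalues: -5, 3, 4.

-5, 3, 4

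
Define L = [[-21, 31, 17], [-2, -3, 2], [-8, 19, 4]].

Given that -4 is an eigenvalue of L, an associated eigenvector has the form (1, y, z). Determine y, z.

We need (L + 4I)v = 0.
L + 4I = [[-17, 31, 17], [-2, 1, 2], [-8, 19, 8]].
Row 1: (-17)·1 + (31)·y + (17)·z = 0
Row 2: (-2)·1 + (1)·y + (2)·z = 0
Row 3: (-8)·1 + (19)·y + (8)·z = 0
Solving gives y = 0, z = 1.
Check: L·(1, 0, 1) = (-4, 0, -4) = -4·(1, 0, 1).

0, 1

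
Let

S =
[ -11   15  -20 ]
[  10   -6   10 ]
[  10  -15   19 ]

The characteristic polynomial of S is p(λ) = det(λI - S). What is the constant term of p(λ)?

p(λ) = λ^3 - 2λ^2 - 57λ - 54.
The constant term is -54.

-54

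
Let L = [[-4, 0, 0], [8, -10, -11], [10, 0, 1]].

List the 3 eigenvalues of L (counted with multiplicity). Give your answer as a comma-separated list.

-10, -4, 1

The characteristic polynomial is p(μ) = det(μI - L).
Expanding the 3×3 determinant: p(μ) = μ^3 + 13μ^2 + 26μ - 40.
Try μ = -10: p(-10) = 0, so -10 is a root.
Dividing by (μ + 10) leaves μ^2 + 3μ - 4.
The quadratic factors as (μ + 4)·(μ - 1).
Eigenvalues: -10, -4, 1.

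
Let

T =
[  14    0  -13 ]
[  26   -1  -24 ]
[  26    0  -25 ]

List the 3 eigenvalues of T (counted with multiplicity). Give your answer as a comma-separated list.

The characteristic polynomial is p(λ) = det(λI - T).
Expanding the 3×3 determinant: p(λ) = λ^3 + 12λ^2 - λ - 12.
Try λ = -1: p(-1) = 0, so -1 is a root.
Dividing by (λ + 1) leaves λ^2 + 11λ - 12.
The quadratic factors as (λ + 12)·(λ - 1).
Eigenvalues: -12, -1, 1.

-12, -1, 1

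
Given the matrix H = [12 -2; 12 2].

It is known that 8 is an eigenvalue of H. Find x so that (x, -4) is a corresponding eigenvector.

-2

We need (H - 8I)v = 0.
H - 8I = [[4, -2], [12, -6]].
Row 1: (4)·x + (-2)·-4 = 0
Row 2: (12)·x + (-6)·-4 = 0
Solving gives x = -2.
Check: H·(-2, -4) = (-16, -32) = 8·(-2, -4).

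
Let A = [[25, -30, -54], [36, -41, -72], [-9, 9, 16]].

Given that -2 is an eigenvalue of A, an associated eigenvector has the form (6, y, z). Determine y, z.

0, 3

We need (A + 2I)v = 0.
A + 2I = [[27, -30, -54], [36, -39, -72], [-9, 9, 18]].
Row 1: (27)·6 + (-30)·y + (-54)·z = 0
Row 2: (36)·6 + (-39)·y + (-72)·z = 0
Row 3: (-9)·6 + (9)·y + (18)·z = 0
Solving gives y = 0, z = 3.
Check: A·(6, 0, 3) = (-12, 0, -6) = -2·(6, 0, 3).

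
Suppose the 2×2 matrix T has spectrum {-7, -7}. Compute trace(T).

trace(T) is the sum of the eigenvalues: (-7) + (-7) = -14.

-14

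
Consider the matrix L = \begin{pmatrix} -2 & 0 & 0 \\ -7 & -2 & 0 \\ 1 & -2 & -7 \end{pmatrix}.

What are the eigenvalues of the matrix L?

L is lower triangular, so its eigenvalues are the diagonal entries.
Diagonal: -2, -2, -7.

-7, -2, -2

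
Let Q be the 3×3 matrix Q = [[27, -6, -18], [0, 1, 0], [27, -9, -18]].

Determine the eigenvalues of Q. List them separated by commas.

Set up det(λI - Q) = 0.
Expanding the 3×3 determinant: p(λ) = λ^3 - 10λ^2 + 9λ.
Since p(9) = 0, λ = 9 is a root.
Factor out (λ - 9): p(λ) = (λ - 9)·(λ^2 - λ).
The quadratic factors as λ·(λ - 1).
Eigenvalues: 0, 1, 9.

0, 1, 9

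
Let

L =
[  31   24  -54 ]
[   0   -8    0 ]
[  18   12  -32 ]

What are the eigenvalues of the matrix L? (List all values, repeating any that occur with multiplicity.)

The characteristic polynomial is p(lambda) = det(lambda·I - L).
Expanding along the first row, p(lambda) = lambda^3 + 9·lambda^2 - 12·lambda - 160.
Rational-root test: lambda = -5 gives p(-5) = 0.
Dividing by (lambda + 5) leaves lambda^2 + 4·lambda - 32.
The quadratic factors as (lambda + 8)·(lambda - 4).
Eigenvalues: -8, -5, 4.

-8, -5, 4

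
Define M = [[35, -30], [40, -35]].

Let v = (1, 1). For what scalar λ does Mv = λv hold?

5

Compute Mv: M·(1, 1) = (5, 5).
Since Mv = λv, compare component 1: 5 = λ·1, so λ = 5.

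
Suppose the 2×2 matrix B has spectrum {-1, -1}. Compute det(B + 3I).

If B has eigenvalues -1, -1, then B + 3I has eigenvalues 2, 2.
det(B + 3I) = (2) · (2) = 4.

4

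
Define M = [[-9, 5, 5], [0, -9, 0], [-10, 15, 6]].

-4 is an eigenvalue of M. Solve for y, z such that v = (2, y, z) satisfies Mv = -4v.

0, 2

We need (M + 4I)v = 0.
M + 4I = [[-5, 5, 5], [0, -5, 0], [-10, 15, 10]].
Row 1: (-5)·2 + (5)·y + (5)·z = 0
Row 2: (0)·2 + (-5)·y + (0)·z = 0
Row 3: (-10)·2 + (15)·y + (10)·z = 0
Solving gives y = 0, z = 2.
Check: M·(2, 0, 2) = (-8, 0, -8) = -4·(2, 0, 2).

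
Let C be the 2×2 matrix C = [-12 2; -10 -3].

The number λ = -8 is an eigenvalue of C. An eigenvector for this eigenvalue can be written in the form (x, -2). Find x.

-1

We need (C + 8I)v = 0.
C + 8I = [[-4, 2], [-10, 5]].
Row 1: (-4)·x + (2)·-2 = 0
Row 2: (-10)·x + (5)·-2 = 0
Solving gives x = -1.
Check: C·(-1, -2) = (8, 16) = -8·(-1, -2).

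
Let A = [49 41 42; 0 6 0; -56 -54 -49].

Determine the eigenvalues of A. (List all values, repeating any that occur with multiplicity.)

-7, 6, 7

Compute the characteristic polynomial p(r) = det(rI - A).
Expanding along the first row, p(r) = r^3 - 6r^2 - 49r + 294.
Rational-root test: r = 6 gives p(6) = 0.
Dividing by (r - 6) leaves r^2 - 49.
The quadratic factors as (r + 7)·(r - 7).
Eigenvalues: -7, 6, 7.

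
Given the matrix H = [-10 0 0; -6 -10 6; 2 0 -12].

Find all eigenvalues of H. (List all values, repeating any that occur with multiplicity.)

The characteristic polynomial is p(λ) = det(λI - H).
Cofactor expansion gives p(λ) = λ^3 + 32λ^2 + 340λ + 1200.
Try λ = -10: p(-10) = 0, so -10 is a root.
Factor out (λ + 10): p(λ) = (λ + 10)·(λ^2 + 22λ + 120).
The quadratic factors as (λ + 12)·(λ + 10).
Eigenvalues: -12, -10, -10.

-12, -10, -10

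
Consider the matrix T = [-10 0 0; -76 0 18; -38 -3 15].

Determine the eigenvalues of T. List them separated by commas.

Compute the characteristic polynomial p(t) = det(tI - T).
Cofactor expansion gives p(t) = t^3 - 5t^2 - 96t + 540.
Rational-root test: t = 9 gives p(9) = 0.
Factor out (t - 9): p(t) = (t - 9)·(t^2 + 4t - 60).
The quadratic factors as (t + 10)·(t - 6).
Eigenvalues: -10, 6, 9.

-10, 6, 9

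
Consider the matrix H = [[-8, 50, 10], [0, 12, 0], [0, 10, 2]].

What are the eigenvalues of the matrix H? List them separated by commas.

Compute the characteristic polynomial p(s) = det(sI - H).
Expanding along the first row, p(s) = s^3 - 6s^2 - 88s + 192.
Since p(-8) = 0, s = -8 is a root.
Factor out (s + 8): p(s) = (s + 8)·(s^2 - 14s + 24).
The quadratic factors as (s - 2)·(s - 12).
Eigenvalues: -8, 2, 12.

-8, 2, 12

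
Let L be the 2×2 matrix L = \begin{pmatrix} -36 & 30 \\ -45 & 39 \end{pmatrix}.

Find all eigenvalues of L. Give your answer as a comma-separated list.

det(L - lambda·I) = (-36 - lambda)(39 - lambda) - (30)·(-45) = lambda^2 - 3·lambda - 54.
This factors as (lambda + 6)·(lambda - 9) = 0.
Eigenvalues: -6, 9.

-6, 9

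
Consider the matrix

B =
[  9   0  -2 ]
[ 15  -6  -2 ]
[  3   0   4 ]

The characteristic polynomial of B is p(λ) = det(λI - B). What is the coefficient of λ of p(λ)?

-36

p(λ) = λ^3 - 7λ^2 - 36λ + 252.
The coefficient of λ is -36.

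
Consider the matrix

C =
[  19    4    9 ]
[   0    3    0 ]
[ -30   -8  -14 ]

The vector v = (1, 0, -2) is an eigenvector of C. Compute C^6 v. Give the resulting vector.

(1, 0, -2)

First find the eigenvalue: Cv = (1, 0, -2) = 1·(1, 0, -2), so λ = 1.
Then C^6 v = λ^6·v = 1^6·(1, 0, -2) = 1·(1, 0, -2) = (1, 0, -2).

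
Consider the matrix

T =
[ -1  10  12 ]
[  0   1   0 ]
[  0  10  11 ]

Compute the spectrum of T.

-1, 1, 11

Set up det(sI - T) = 0.
Cofactor expansion gives p(s) = s^3 - 11s^2 - s + 11.
Rational-root test: s = -1 gives p(-1) = 0.
Factor out (s + 1): p(s) = (s + 1)·(s^2 - 12s + 11).
The quadratic factors as (s - 1)·(s - 11).
Eigenvalues: -1, 1, 11.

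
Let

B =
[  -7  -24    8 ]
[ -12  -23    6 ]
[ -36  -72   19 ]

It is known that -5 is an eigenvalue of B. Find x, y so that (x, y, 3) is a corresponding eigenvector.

We need (B + 5I)v = 0.
B + 5I = [[-2, -24, 8], [-12, -18, 6], [-36, -72, 24]].
Row 1: (-2)·x + (-24)·y + (8)·3 = 0
Row 2: (-12)·x + (-18)·y + (6)·3 = 0
Row 3: (-36)·x + (-72)·y + (24)·3 = 0
Solving gives x = 0, y = 1.
Check: B·(0, 1, 3) = (0, -5, -15) = -5·(0, 1, 3).

0, 1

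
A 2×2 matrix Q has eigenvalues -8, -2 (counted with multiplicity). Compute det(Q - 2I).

40

If Q has eigenvalues -8, -2, then Q - 2I has eigenvalues -10, -4.
det(Q - 2I) = (-10) · (-4) = 40.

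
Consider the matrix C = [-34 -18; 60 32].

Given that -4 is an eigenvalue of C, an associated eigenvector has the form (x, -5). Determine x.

3

We need (C + 4I)v = 0.
C + 4I = [[-30, -18], [60, 36]].
Row 1: (-30)·x + (-18)·-5 = 0
Row 2: (60)·x + (36)·-5 = 0
Solving gives x = 3.
Check: C·(3, -5) = (-12, 20) = -4·(3, -5).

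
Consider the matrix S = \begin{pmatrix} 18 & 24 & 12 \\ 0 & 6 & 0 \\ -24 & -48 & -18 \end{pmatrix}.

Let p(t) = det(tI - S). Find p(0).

p(0) = det(0·I − S) = det(−S) = (−1)^3·det(S).
det(S) = -216, so p(0) = 216.

216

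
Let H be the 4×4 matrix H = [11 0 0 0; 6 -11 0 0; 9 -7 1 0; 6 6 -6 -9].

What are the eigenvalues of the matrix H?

-11, -9, 1, 11

H is lower triangular, so its eigenvalues are the diagonal entries.
Diagonal: 11, -11, 1, -9.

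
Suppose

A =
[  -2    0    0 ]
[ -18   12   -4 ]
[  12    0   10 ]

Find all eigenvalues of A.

Set up det(tI - A) = 0.
Expanding along the first row, p(t) = t^3 - 20t^2 + 76t + 240.
Try t = -2: p(-2) = 0, so -2 is a root.
Factor out (t + 2): p(t) = (t + 2)·(t^2 - 22t + 120).
The quadratic factors as (t - 10)·(t - 12).
Eigenvalues: -2, 10, 12.

-2, 10, 12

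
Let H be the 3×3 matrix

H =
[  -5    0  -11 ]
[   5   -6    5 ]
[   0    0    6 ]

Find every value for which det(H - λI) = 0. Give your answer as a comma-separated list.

Compute the characteristic polynomial p(t) = det(tI - H).
Expanding the 3×3 determinant: p(t) = t^3 + 5t^2 - 36t - 180.
Since p(-6) = 0, t = -6 is a root.
Factor out (t + 6): p(t) = (t + 6)·(t^2 - t - 30).
The quadratic factors as (t + 5)·(t - 6).
Eigenvalues: -6, -5, 6.

-6, -5, 6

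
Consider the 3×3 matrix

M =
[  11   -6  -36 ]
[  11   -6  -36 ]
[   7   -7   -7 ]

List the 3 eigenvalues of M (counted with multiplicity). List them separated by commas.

-7, 0, 5

Set up det(rI - M) = 0.
Expanding the 3×3 determinant: p(r) = r^3 + 2r^2 - 35r.
Since p(0) = 0, r = 0 is a root.
Dividing by r leaves r^2 + 2r - 35.
The quadratic factors as (r + 7)·(r - 5).
Eigenvalues: -7, 0, 5.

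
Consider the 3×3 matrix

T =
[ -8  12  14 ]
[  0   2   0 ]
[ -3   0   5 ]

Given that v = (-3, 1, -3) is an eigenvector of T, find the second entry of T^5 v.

32

First find the eigenvalue: Tv = (-6, 2, -6) = 2·(-3, 1, -3), so λ = 2.
Then T^5 v = λ^5·v = 2^5·(-3, 1, -3) = 32·(-3, 1, -3) = (-96, 32, -96).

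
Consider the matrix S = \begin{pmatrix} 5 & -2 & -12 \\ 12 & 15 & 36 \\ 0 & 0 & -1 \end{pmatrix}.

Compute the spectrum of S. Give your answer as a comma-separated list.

Set up det(λI - S) = 0.
Expanding the 3×3 determinant: p(λ) = λ^3 - 19λ^2 + 79λ + 99.
Rational-root test: λ = 9 gives p(9) = 0.
Factor out (λ - 9): p(λ) = (λ - 9)·(λ^2 - 10λ - 11).
The quadratic factors as (λ + 1)·(λ - 11).
Eigenvalues: -1, 9, 11.

-1, 9, 11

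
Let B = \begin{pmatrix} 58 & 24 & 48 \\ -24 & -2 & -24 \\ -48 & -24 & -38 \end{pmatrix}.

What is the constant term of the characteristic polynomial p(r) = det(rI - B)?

200

p(0) = det(0·I − B) = det(−B) = (−1)^3·det(B).
det(B) = -200, so p(0) = 200.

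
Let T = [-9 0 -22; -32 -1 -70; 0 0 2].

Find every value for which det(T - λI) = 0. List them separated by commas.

-9, -1, 2

The characteristic polynomial is p(t) = det(tI - T).
Expanding the 3×3 determinant: p(t) = t^3 + 8t^2 - 11t - 18.
Try t = -1: p(-1) = 0, so -1 is a root.
Factor out (t + 1): p(t) = (t + 1)·(t^2 + 7t - 18).
The quadratic factors as (t + 9)·(t - 2).
Eigenvalues: -9, -1, 2.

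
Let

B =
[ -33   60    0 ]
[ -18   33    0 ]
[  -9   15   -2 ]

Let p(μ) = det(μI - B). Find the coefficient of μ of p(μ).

-9

p(μ) = μ^3 + 2μ^2 - 9μ - 18.
The coefficient of μ is -9.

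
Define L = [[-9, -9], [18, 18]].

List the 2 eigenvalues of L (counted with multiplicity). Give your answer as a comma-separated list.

det(L - lambda·I) = (-9 - lambda)(18 - lambda) - (-9)·(18) = lambda^2 - 9·lambda.
This factors as lambda·(lambda - 9) = 0.
Eigenvalues: 0, 9.

0, 9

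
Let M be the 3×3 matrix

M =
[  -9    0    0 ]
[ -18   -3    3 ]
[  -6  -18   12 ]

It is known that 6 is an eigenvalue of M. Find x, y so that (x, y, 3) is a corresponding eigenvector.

0, 1

We need (M - 6I)v = 0.
M - 6I = [[-15, 0, 0], [-18, -9, 3], [-6, -18, 6]].
Row 1: (-15)·x + (0)·y + (0)·3 = 0
Row 2: (-18)·x + (-9)·y + (3)·3 = 0
Row 3: (-6)·x + (-18)·y + (6)·3 = 0
Solving gives x = 0, y = 1.
Check: M·(0, 1, 3) = (0, 6, 18) = 6·(0, 1, 3).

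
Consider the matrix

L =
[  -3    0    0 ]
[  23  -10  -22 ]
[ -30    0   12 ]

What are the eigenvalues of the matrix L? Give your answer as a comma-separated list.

Set up det(μI - L) = 0.
Expanding along the first row, p(μ) = μ^3 + μ^2 - 126μ - 360.
Rational-root test: μ = -10 gives p(-10) = 0.
Factor out (μ + 10): p(μ) = (μ + 10)·(μ^2 - 9μ - 36).
The quadratic factors as (μ + 3)·(μ - 12).
Eigenvalues: -10, -3, 12.

-10, -3, 12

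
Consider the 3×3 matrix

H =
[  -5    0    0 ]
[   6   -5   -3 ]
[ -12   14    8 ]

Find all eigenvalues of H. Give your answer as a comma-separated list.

Compute the characteristic polynomial p(λ) = det(λI - H).
Expanding along the first row, p(λ) = λ^3 + 2λ^2 - 13λ + 10.
Try λ = -5: p(-5) = 0, so -5 is a root.
Dividing by (λ + 5) leaves λ^2 - 3λ + 2.
The quadratic factors as (λ - 1)·(λ - 2).
Eigenvalues: -5, 1, 2.

-5, 1, 2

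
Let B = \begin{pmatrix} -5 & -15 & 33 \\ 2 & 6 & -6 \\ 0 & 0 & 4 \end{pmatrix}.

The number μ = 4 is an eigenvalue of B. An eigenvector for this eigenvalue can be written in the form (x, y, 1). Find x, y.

We need (B - 4I)v = 0.
B - 4I = [[-9, -15, 33], [2, 2, -6], [0, 0, 0]].
Row 1: (-9)·x + (-15)·y + (33)·1 = 0
Row 2: (2)·x + (2)·y + (-6)·1 = 0
Row 3: (0)·x + (0)·y + (0)·1 = 0
Solving gives x = 2, y = 1.
Check: B·(2, 1, 1) = (8, 4, 4) = 4·(2, 1, 1).

2, 1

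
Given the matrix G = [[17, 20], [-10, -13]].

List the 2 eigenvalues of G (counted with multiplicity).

-3, 7

det(G - sI) = (17 - s)(-13 - s) - (20)·(-10) = s^2 - 4s - 21.
This factors as (s + 3)·(s - 7) = 0.
Eigenvalues: -3, 7.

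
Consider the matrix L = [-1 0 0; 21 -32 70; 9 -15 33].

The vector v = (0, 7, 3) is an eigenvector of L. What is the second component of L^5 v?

First find the eigenvalue: Lv = (0, -14, -6) = -2·(0, 7, 3), so λ = -2.
Then L^5 v = λ^5·v = (-2)^5·(0, 7, 3) = -32·(0, 7, 3) = (0, -224, -96).

-224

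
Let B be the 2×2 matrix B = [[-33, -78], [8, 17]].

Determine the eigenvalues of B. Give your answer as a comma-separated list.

det(B - rI) = (-33 - r)(17 - r) - (-78)·(8) = r^2 + 16r + 63.
This factors as (r + 9)·(r + 7) = 0.
Eigenvalues: -9, -7.

-9, -7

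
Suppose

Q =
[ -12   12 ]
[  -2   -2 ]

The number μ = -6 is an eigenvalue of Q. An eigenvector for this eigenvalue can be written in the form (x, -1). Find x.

We need (Q + 6I)v = 0.
Q + 6I = [[-6, 12], [-2, 4]].
Row 1: (-6)·x + (12)·-1 = 0
Row 2: (-2)·x + (4)·-1 = 0
Solving gives x = -2.
Check: Q·(-2, -1) = (12, 6) = -6·(-2, -1).

-2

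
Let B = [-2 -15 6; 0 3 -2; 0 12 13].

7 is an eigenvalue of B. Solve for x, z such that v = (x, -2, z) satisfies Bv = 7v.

We need (B - 7I)v = 0.
B - 7I = [[-9, -15, 6], [0, -4, -2], [0, 12, 6]].
Row 1: (-9)·x + (-15)·-2 + (6)·z = 0
Row 2: (0)·x + (-4)·-2 + (-2)·z = 0
Row 3: (0)·x + (12)·-2 + (6)·z = 0
Solving gives x = 6, z = 4.
Check: B·(6, -2, 4) = (42, -14, 28) = 7·(6, -2, 4).

6, 4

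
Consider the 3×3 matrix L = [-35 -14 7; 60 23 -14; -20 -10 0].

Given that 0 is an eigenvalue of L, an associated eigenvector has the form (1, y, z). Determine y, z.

-2, 1

We need (L)v = 0.
L = [[-35, -14, 7], [60, 23, -14], [-20, -10, 0]].
Row 1: (-35)·1 + (-14)·y + (7)·z = 0
Row 2: (60)·1 + (23)·y + (-14)·z = 0
Row 3: (-20)·1 + (-10)·y + (0)·z = 0
Solving gives y = -2, z = 1.
Check: L·(1, -2, 1) = (0, 0, 0) = 0·(1, -2, 1).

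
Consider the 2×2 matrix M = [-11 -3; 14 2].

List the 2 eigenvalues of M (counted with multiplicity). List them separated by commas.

-5, -4

det(M - lambda·I) = (-11 - lambda)(2 - lambda) - (-3)·(14) = lambda^2 + 9·lambda + 20.
This factors as (lambda + 5)·(lambda + 4) = 0.
Eigenvalues: -5, -4.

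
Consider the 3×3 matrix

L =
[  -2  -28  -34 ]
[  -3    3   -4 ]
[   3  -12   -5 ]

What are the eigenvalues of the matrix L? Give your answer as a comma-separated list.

The characteristic polynomial is p(λ) = det(λI - L).
Expanding along the first row, p(λ) = λ^3 + 4λ^2 - 41λ + 36.
Try λ = 1: p(1) = 0, so 1 is a root.
Factor out (λ - 1): p(λ) = (λ - 1)·(λ^2 + 5λ - 36).
The quadratic factors as (λ + 9)·(λ - 4).
Eigenvalues: -9, 1, 4.

-9, 1, 4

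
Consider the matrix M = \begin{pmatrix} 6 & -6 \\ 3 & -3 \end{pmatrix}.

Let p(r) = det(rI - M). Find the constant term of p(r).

0

p(r) = r^2 - 3r.
The constant term is 0.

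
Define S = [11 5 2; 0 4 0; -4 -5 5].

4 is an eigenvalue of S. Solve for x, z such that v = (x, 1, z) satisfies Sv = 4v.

We need (S - 4I)v = 0.
S - 4I = [[7, 5, 2], [0, 0, 0], [-4, -5, 1]].
Row 1: (7)·x + (5)·1 + (2)·z = 0
Row 2: (0)·x + (0)·1 + (0)·z = 0
Row 3: (-4)·x + (-5)·1 + (1)·z = 0
Solving gives x = -1, z = 1.
Check: S·(-1, 1, 1) = (-4, 4, 4) = 4·(-1, 1, 1).

-1, 1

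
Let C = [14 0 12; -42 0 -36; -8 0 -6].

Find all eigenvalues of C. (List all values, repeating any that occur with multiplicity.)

0, 2, 6

The characteristic polynomial is p(μ) = det(μI - C).
Expanding the 3×3 determinant: p(μ) = μ^3 - 8μ^2 + 12μ.
Since p(0) = 0, μ = 0 is a root.
Dividing by μ leaves μ^2 - 8μ + 12.
The quadratic factors as (μ - 2)·(μ - 6).
Eigenvalues: 0, 2, 6.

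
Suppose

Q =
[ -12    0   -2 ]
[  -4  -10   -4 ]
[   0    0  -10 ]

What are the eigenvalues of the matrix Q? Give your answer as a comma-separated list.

The characteristic polynomial is p(s) = det(sI - Q).
Expanding the 3×3 determinant: p(s) = s^3 + 32s^2 + 340s + 1200.
Try s = -10: p(-10) = 0, so -10 is a root.
Dividing by (s + 10) leaves s^2 + 22s + 120.
The quadratic factors as (s + 12)·(s + 10).
Eigenvalues: -12, -10, -10.

-12, -10, -10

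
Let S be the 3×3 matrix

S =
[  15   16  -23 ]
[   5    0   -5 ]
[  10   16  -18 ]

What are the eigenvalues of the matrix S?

-8, 0, 5

Set up det(lambda·I - S) = 0.
Expanding along the first row, p(lambda) = lambda^3 + 3·lambda^2 - 40·lambda.
Rational-root test: lambda = 0 gives p(0) = 0.
Dividing by lambda leaves lambda^2 + 3·lambda - 40.
The quadratic factors as (lambda + 8)·(lambda - 5).
Eigenvalues: -8, 0, 5.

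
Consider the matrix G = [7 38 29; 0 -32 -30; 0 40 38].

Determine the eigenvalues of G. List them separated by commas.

-2, 7, 8

Compute the characteristic polynomial p(t) = det(tI - G).
Expanding the 3×3 determinant: p(t) = t^3 - 13t^2 + 26t + 112.
Rational-root test: t = -2 gives p(-2) = 0.
Dividing by (t + 2) leaves t^2 - 15t + 56.
The quadratic factors as (t - 7)·(t - 8).
Eigenvalues: -2, 7, 8.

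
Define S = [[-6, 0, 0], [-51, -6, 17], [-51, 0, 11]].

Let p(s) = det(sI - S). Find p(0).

p(0) = det(0·I − S) = det(−S) = (−1)^3·det(S).
det(S) = 396, so p(0) = -396.

-396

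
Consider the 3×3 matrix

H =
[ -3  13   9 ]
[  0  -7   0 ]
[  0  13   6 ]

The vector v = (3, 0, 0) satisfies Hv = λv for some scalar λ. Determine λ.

-3

Compute Hv: H·(3, 0, 0) = (-9, 0, 0).
Since Hv = λv, compare component 1: -9 = λ·3, so λ = -3.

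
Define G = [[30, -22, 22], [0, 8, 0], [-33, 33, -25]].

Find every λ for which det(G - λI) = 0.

-3, 8, 8

The characteristic polynomial is p(λ) = det(λI - G).
Expanding the 3×3 determinant: p(λ) = λ^3 - 13λ^2 + 16λ + 192.
Rational-root test: λ = -3 gives p(-3) = 0.
Factor out (λ + 3): p(λ) = (λ + 3)·(λ^2 - 16λ + 64).
The quadratic factor is (λ - 8)^2.
Eigenvalues: -3, 8, 8.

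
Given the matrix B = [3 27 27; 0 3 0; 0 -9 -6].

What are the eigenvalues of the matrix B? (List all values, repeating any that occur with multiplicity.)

The characteristic polynomial is p(λ) = det(λI - B).
Expanding the 3×3 determinant: p(λ) = λ^3 - 27λ + 54.
Try λ = 3: p(3) = 0, so 3 is a root.
Factor out (λ - 3): p(λ) = (λ - 3)·(λ^2 + 3λ - 18).
The quadratic factors as (λ + 6)·(λ - 3).
Eigenvalues: -6, 3, 3.

-6, 3, 3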